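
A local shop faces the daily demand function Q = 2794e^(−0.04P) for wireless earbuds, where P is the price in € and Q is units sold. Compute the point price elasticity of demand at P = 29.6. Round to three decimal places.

-1.184

At P = 29.6, Q = 855.110.
dQ/dP = −0.04·2794e^(−0.04P) = −0.04Q = -34.204.
ε = (dQ/dP)(P/Q) = (-34.204)(29.6/855.110).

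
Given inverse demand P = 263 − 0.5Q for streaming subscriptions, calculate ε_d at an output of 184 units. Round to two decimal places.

At Q = 184, P = 263 − 0.5(184) = 171.00.
dP/dQ = −0.5, so dQ/dP = 1/(−0.5) = -2.000.
ε = (dQ/dP)(P/Q) = (-2.000)(171.00/184).

-1.86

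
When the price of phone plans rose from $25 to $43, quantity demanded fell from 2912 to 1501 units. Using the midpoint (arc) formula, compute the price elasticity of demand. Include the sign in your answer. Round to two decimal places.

ΔQ = 1501 − 2912 = -1411; ΔP = 43 − 25 = 18.
Midpoints: P̄ = 34.00, Q̄ = 2206.5.
ε = (ΔQ/ΔP)(P̄/Q̄) = (-1411/18)(34.00/2206.5).

-1.21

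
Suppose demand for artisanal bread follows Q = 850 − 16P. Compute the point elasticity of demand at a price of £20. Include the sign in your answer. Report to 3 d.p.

At P = 20, Q = 530.
dQ/dP = −16.
ε = (dQ/dP)(P/Q) = (-16)(20/530).
|ε| < 1, so demand is inelastic at this price.

-0.604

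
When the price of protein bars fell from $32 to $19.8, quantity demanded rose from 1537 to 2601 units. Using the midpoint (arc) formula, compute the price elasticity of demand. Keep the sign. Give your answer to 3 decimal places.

ΔQ = 2601 − 1537 = 1064; ΔP = 19.8 − 32 = -12.2.
Midpoints: P̄ = 25.90, Q̄ = 2069.0.
ε = (ΔQ/ΔP)(P̄/Q̄) = (1064/-12.2)(25.90/2069.0).

-1.092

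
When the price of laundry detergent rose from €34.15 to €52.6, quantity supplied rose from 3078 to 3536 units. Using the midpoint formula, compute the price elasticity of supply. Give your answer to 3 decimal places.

ΔQ = 3536 − 3078 = 458; ΔP = 52.6 − 34.15 = 18.45.
Midpoints: P̄ = 43.38, Q̄ = 3307.0.
ε_s = (ΔQ/ΔP)(P̄/Q̄) = (458/18.45)(43.38/3307.0).

0.326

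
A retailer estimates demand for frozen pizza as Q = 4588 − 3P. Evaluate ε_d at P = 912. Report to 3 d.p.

At P = 912, Q = 1852.
dQ/dP = −3.
ε = (dQ/dP)(P/Q) = (-3)(912/1852).
|ε| > 1, so demand is elastic at this price.

-1.477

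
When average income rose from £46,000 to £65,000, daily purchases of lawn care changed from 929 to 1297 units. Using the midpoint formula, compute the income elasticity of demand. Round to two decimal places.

ΔQ = 368, ΔI = 19000. Midpoints: Ī = 55,500, Q̄ = 1113.0.
ε_I = (ΔQ/ΔI)(Ī/Q̄) = (368/19000)(55500/1113.0).

0.97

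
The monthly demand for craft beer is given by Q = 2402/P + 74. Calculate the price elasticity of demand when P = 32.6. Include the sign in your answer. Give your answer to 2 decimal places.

At P = 32.6, Q = 147.681.
dQ/dP = −2402/P² = -2.260.
ε = (dQ/dP)(P/Q) = (-2.260)(32.6/147.681).
|ε| < 1, so demand is inelastic at this price.

-0.50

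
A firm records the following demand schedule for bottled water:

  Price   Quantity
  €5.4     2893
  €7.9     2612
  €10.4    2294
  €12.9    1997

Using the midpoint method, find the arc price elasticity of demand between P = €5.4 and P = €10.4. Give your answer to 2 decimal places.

At P = 5.4, Q = 2893; at P = 10.4, Q = 2294.
ΔQ = -599, ΔP = 5.0. Midpoints: P̄ = 7.90, Q̄ = 2593.5.
ε = (ΔQ/ΔP)(P̄/Q̄) = (-599/5.0)(7.90/2593.5).

-0.36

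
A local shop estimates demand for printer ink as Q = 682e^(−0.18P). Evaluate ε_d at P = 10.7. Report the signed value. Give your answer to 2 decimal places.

-1.93

At P = 10.7, Q = 99.388.
dQ/dP = −0.18·682e^(−0.18P) = −0.18Q = -17.890.
ε = (dQ/dP)(P/Q) = (-17.890)(10.7/99.388).
|ε| > 1, so demand is elastic at this price.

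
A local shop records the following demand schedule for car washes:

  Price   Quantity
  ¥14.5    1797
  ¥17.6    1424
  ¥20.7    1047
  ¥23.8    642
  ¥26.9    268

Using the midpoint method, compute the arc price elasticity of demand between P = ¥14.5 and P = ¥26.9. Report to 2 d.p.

At P = 14.5, Q = 1797; at P = 26.9, Q = 268.
ΔQ = -1529, ΔP = 12.4. Midpoints: P̄ = 20.70, Q̄ = 1032.5.
ε = (ΔQ/ΔP)(P̄/Q̄) = (-1529/12.4)(20.70/1032.5).

-2.47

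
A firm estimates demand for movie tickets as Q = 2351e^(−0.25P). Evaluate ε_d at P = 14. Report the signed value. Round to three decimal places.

-3.500

At P = 14, Q = 70.994.
dQ/dP = −0.25·2351e^(−0.25P) = −0.25Q = -17.749.
ε = (dQ/dP)(P/Q) = (-17.749)(14/70.994).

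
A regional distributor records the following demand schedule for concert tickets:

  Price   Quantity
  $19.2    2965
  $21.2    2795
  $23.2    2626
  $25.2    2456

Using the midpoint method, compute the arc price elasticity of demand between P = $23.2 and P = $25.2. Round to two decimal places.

-0.81

At P = 23.2, Q = 2626; at P = 25.2, Q = 2456.
ΔQ = -170, ΔP = 2.0. Midpoints: P̄ = 24.20, Q̄ = 2541.0.
ε = (ΔQ/ΔP)(P̄/Q̄) = (-170/2.0)(24.20/2541.0).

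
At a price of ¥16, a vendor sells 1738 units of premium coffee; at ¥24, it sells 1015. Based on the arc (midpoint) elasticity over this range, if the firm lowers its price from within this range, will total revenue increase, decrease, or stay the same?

Arc ε = (-723/8)(20.00/1376.5) ≈ -1.313.
|ε| = 1.31 > 1, so demand is elastic. A price cut therefore raises total revenue.

increase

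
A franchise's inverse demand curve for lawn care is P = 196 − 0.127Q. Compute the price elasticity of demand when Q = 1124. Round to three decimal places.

-0.373

At Q = 1124, P = 196 − 0.127(1124) = 53.25.
dP/dQ = −0.127, so dQ/dP = 1/(−0.127) = -7.874.
ε = (dQ/dP)(P/Q) = (-7.874)(53.25/1124).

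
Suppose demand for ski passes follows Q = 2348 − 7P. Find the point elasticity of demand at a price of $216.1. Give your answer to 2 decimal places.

At P = 216.1, Q = 835.300.
dQ/dP = −7.
ε = (dQ/dP)(P/Q) = (-7)(216.1/835.300).
|ε| > 1, so demand is elastic at this price.

-1.81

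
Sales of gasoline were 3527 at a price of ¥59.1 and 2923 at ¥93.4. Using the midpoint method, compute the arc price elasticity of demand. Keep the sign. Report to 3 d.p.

-0.416

ΔQ = 2923 − 3527 = -604; ΔP = 93.4 − 59.1 = 34.3.
Midpoints: P̄ = 76.25, Q̄ = 3225.0.
ε = (ΔQ/ΔP)(P̄/Q̄) = (-604/34.3)(76.25/3225.0).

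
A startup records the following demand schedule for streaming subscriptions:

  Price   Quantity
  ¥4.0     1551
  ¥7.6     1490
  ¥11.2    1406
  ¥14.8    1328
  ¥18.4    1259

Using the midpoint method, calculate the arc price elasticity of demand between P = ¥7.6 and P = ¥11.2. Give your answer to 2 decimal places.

-0.15

At P = 7.6, Q = 1490; at P = 11.2, Q = 1406.
ΔQ = -84, ΔP = 3.6. Midpoints: P̄ = 9.40, Q̄ = 1448.0.
ε = (ΔQ/ΔP)(P̄/Q̄) = (-84/3.6)(9.40/1448.0).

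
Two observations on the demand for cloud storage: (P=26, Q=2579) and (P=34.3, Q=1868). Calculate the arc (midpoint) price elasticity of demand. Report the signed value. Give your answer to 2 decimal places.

ΔQ = 1868 − 2579 = -711; ΔP = 34.3 − 26 = 8.3.
Midpoints: P̄ = 30.15, Q̄ = 2223.5.
ε = (ΔQ/ΔP)(P̄/Q̄) = (-711/8.3)(30.15/2223.5).

-1.16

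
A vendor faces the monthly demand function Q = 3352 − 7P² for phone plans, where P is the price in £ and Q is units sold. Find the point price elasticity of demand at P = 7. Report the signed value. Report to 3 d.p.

At P = 7, Q = 3009.
dQ/dP = −14P = -98.
ε = (dQ/dP)(P/Q) = (-98)(7/3009).

-0.228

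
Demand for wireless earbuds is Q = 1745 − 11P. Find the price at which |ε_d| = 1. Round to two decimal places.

For linear demand Q = a − bP, ε = −bP/(a − bP). |ε| = 1 when bP = a − bP, i.e. P = a/(2b).
P = 1745/(2·11) = 1745/22 = 79.3182.

79.32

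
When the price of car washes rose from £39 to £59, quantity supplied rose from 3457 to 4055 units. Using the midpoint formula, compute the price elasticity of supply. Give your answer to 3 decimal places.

ΔQ = 4055 − 3457 = 598; ΔP = 59 − 39 = 20.
Midpoints: P̄ = 49.00, Q̄ = 3756.0.
ε_s = (ΔQ/ΔP)(P̄/Q̄) = (598/20)(49.00/3756.0).

0.390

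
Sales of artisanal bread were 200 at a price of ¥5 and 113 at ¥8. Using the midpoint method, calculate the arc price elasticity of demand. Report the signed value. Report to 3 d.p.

ΔQ = 113 − 200 = -87; ΔP = 8 − 5 = 3.
Midpoints: P̄ = 6.50, Q̄ = 156.5.
ε = (ΔQ/ΔP)(P̄/Q̄) = (-87/3)(6.50/156.5).

-1.204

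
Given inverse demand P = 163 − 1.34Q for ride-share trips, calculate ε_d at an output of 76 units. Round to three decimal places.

-0.601

At Q = 76, P = 163 − 1.34(76) = 61.16.
dP/dQ = −1.34, so dQ/dP = 1/(−1.34) = -0.746.
ε = (dQ/dP)(P/Q) = (-0.746)(61.16/76).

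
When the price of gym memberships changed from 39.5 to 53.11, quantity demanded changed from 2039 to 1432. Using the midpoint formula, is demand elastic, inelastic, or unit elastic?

Arc ε ≈ -1.190.
|ε| = 1.19 > 1.

elastic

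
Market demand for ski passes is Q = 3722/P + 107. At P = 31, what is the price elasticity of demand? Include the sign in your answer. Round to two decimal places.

-0.53

At P = 31, Q = 227.065.
dQ/dP = −3722/P² = -3.873.
ε = (dQ/dP)(P/Q) = (-3.873)(31/227.065).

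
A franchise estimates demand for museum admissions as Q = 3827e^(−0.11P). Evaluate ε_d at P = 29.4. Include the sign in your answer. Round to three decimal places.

At P = 29.4, Q = 150.782.
dQ/dP = −0.11·3827e^(−0.11P) = −0.11Q = -16.586.
ε = (dQ/dP)(P/Q) = (-16.586)(29.4/150.782).

-3.234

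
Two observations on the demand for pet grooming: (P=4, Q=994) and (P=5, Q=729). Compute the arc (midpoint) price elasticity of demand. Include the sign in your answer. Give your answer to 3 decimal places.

ΔQ = 729 − 994 = -265; ΔP = 5 − 4 = 1.
Midpoints: P̄ = 4.50, Q̄ = 861.5.
ε = (ΔQ/ΔP)(P̄/Q̄) = (-265/1)(4.50/861.5).

-1.384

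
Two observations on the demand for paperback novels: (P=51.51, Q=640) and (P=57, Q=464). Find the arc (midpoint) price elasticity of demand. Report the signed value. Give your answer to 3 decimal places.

-3.151

ΔQ = 464 − 640 = -176; ΔP = 57 − 51.51 = 5.49.
Midpoints: P̄ = 54.25, Q̄ = 552.0.
ε = (ΔQ/ΔP)(P̄/Q̄) = (-176/5.49)(54.25/552.0).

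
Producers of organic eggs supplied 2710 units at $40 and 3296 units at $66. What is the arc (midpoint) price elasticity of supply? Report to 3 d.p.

ΔQ = 3296 − 2710 = 586; ΔP = 66 − 40 = 26.
Midpoints: P̄ = 53.00, Q̄ = 3003.0.
ε_s = (ΔQ/ΔP)(P̄/Q̄) = (586/26)(53.00/3003.0).

0.398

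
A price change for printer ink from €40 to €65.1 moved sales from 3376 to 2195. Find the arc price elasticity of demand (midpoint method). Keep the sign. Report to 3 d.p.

ΔQ = 2195 − 3376 = -1181; ΔP = 65.1 − 40 = 25.1.
Midpoints: P̄ = 52.55, Q̄ = 2785.5.
ε = (ΔQ/ΔP)(P̄/Q̄) = (-1181/25.1)(52.55/2785.5).

-0.888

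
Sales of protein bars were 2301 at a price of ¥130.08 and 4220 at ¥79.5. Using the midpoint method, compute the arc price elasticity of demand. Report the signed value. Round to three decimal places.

ΔQ = 4220 − 2301 = 1919; ΔP = 79.5 − 130.08 = -50.58.
Midpoints: P̄ = 104.79, Q̄ = 3260.5.
ε = (ΔQ/ΔP)(P̄/Q̄) = (1919/-50.58)(104.79/3260.5).

-1.219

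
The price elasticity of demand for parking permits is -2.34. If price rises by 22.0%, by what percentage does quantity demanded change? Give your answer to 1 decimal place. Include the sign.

-51.5%

%ΔQ ≈ ε × %ΔP = (-2.34)(22.0%) = -51.48%.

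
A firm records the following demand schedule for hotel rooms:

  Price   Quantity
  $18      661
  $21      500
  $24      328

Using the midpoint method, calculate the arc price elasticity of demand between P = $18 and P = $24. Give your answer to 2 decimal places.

-2.36

At P = 18, Q = 661; at P = 24, Q = 328.
ΔQ = -333, ΔP = 6. Midpoints: P̄ = 21.00, Q̄ = 494.5.
ε = (ΔQ/ΔP)(P̄/Q̄) = (-333/6)(21.00/494.5).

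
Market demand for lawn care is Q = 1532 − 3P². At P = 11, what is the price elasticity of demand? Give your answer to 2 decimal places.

-0.62

At P = 11, Q = 1169.
dQ/dP = −6P = -66.
ε = (dQ/dP)(P/Q) = (-66)(11/1169).
|ε| < 1, so demand is inelastic at this price.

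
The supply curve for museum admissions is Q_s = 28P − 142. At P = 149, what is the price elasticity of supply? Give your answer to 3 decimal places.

At P = 149, Q_s = 4030.
dQ_s/dP = 28.
ε_s = (dQ_s/dP)(P/Q_s) = (28)(149/4030).

1.035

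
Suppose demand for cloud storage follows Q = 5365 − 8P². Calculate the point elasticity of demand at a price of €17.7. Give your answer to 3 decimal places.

At P = 17.7, Q = 2858.680.
dQ/dP = −16P = -283.200.
ε = (dQ/dP)(P/Q) = (-283.200)(17.7/2858.680).

-1.753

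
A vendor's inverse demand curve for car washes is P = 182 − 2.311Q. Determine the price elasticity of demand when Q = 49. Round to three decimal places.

At Q = 49, P = 182 − 2.311(49) = 68.76.
dP/dQ = −2.311, so dQ/dP = 1/(−2.311) = -0.433.
ε = (dQ/dP)(P/Q) = (-0.433)(68.76/49).

-0.607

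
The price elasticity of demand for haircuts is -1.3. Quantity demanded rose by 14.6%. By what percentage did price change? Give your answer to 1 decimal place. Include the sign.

%ΔP ≈ %ΔQ / ε = (14.6%)/(-1.3) = -11.23%.

-11.2%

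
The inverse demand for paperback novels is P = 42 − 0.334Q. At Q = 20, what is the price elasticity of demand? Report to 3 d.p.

At Q = 20, P = 42 − 0.334(20) = 35.32.
dP/dQ = −0.334, so dQ/dP = 1/(−0.334) = -2.994.
ε = (dQ/dP)(P/Q) = (-2.994)(35.32/20).

-5.287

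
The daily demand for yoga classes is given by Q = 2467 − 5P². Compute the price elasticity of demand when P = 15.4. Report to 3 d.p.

-1.851

At P = 15.4, Q = 1281.200.
dQ/dP = −10P = -154.
ε = (dQ/dP)(P/Q) = (-154)(15.4/1281.200).
|ε| > 1, so demand is elastic at this price.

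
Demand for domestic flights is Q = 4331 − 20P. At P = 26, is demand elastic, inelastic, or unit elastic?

Q = 3811, dQ/dP = -20.
ε = (dQ/dP)(P/Q) ≈ -0.136.
|ε| = 0.14 < 1.

inelastic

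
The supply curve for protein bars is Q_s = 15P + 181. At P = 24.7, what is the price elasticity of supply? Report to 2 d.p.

0.67

At P = 24.7, Q_s = 551.50.
dQ_s/dP = 15.
ε_s = (dQ_s/dP)(P/Q_s) = (15)(24.7/551.50).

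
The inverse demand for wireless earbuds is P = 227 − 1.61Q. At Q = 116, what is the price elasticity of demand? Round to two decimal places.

-0.22

At Q = 116, P = 227 − 1.61(116) = 40.24.
dP/dQ = −1.61, so dQ/dP = 1/(−1.61) = -0.621.
ε = (dQ/dP)(P/Q) = (-0.621)(40.24/116).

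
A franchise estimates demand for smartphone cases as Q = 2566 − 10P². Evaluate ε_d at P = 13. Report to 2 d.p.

At P = 13, Q = 876.
dQ/dP = −20P = -260.
ε = (dQ/dP)(P/Q) = (-260)(13/876).

-3.86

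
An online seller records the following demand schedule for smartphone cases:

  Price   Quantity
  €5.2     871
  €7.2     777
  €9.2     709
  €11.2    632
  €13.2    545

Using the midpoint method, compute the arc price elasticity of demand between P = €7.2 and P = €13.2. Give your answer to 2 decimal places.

At P = 7.2, Q = 777; at P = 13.2, Q = 545.
ΔQ = -232, ΔP = 6.0. Midpoints: P̄ = 10.20, Q̄ = 661.0.
ε = (ΔQ/ΔP)(P̄/Q̄) = (-232/6.0)(10.20/661.0).

-0.60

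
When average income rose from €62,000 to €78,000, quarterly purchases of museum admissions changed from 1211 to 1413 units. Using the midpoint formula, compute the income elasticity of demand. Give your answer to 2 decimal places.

0.67

ΔQ = 202, ΔI = 16000. Midpoints: Ī = 70,000, Q̄ = 1312.0.
ε_I = (ΔQ/ΔI)(Ī/Q̄) = (202/16000)(70000/1312.0).
ε_I > 0, so the good is normal.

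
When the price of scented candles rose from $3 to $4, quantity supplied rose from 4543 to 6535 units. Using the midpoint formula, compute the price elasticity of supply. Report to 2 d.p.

1.26

ΔQ = 6535 − 4543 = 1992; ΔP = 4 − 3 = 1.
Midpoints: P̄ = 3.50, Q̄ = 5539.0.
ε_s = (ΔQ/ΔP)(P̄/Q̄) = (1992/1)(3.50/5539.0).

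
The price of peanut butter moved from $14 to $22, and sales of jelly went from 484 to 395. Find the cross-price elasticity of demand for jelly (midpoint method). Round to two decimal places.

ΔQ_x = 395 − 484 = -89; ΔP_y = 22 − 14 = 8.
Midpoints: P̄_y = 18.00, Q̄_x = 439.5.
ε_xy = (ΔQ_x/ΔP_y)(P̄_y/Q̄_x) = (-89/8)(18.00/439.5).
ε_xy < 0, so the goods are complements.

-0.46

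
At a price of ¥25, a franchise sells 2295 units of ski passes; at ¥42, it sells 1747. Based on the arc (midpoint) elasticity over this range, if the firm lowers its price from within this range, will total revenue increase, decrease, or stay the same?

decrease

Arc ε = (-548/17)(33.50/2021.0) ≈ -0.534.
|ε| = 0.53 < 1, so demand is inelastic. A price cut therefore reduces total revenue.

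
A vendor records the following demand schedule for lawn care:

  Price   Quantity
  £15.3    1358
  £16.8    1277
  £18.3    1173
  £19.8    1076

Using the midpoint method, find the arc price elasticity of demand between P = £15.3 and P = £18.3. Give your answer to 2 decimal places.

At P = 15.3, Q = 1358; at P = 18.3, Q = 1173.
ΔQ = -185, ΔP = 3.0. Midpoints: P̄ = 16.80, Q̄ = 1265.5.
ε = (ΔQ/ΔP)(P̄/Q̄) = (-185/3.0)(16.80/1265.5).

-0.82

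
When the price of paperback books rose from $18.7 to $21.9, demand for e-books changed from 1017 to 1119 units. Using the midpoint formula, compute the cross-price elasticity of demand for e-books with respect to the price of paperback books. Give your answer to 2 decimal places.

ΔQ_x = 1119 − 1017 = 102; ΔP_y = 21.9 − 18.7 = 3.2.
Midpoints: P̄_y = 20.30, Q̄_x = 1068.0.
ε_xy = (ΔQ_x/ΔP_y)(P̄_y/Q̄_x) = (102/3.2)(20.30/1068.0).

0.61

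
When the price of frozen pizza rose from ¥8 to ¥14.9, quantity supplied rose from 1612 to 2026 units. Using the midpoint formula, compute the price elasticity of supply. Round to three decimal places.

0.378

ΔQ = 2026 − 1612 = 414; ΔP = 14.9 − 8 = 6.9.
Midpoints: P̄ = 11.45, Q̄ = 1819.0.
ε_s = (ΔQ/ΔP)(P̄/Q̄) = (414/6.9)(11.45/1819.0).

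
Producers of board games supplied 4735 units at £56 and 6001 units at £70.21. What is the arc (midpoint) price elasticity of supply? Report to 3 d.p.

1.047

ΔQ = 6001 − 4735 = 1266; ΔP = 70.21 − 56 = 14.21.
Midpoints: P̄ = 63.10, Q̄ = 5368.0.
ε_s = (ΔQ/ΔP)(P̄/Q̄) = (1266/14.21)(63.10/5368.0).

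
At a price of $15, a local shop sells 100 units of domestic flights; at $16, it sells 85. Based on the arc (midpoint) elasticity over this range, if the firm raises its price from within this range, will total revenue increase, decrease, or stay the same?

decrease

Arc ε = (-15/1)(15.50/92.5) ≈ -2.514.
|ε| = 2.51 > 1, so demand is elastic. A price rise therefore reduces total revenue.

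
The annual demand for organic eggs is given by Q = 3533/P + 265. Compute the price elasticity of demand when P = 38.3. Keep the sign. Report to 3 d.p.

-0.258

At P = 38.3, Q = 357.245.
dQ/dP = −3533/P² = -2.408.
ε = (dQ/dP)(P/Q) = (-2.408)(38.3/357.245).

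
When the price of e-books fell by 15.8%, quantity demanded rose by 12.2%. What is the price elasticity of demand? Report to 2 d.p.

ε = %ΔQ / %ΔP = (12.2)/(-15.8) = -0.772.

-0.77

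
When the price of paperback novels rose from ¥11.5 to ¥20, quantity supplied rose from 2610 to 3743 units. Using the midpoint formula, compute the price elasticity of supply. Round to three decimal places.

0.661

ΔQ = 3743 − 2610 = 1133; ΔP = 20 − 11.5 = 8.5.
Midpoints: P̄ = 15.75, Q̄ = 3176.5.
ε_s = (ΔQ/ΔP)(P̄/Q̄) = (1133/8.5)(15.75/3176.5).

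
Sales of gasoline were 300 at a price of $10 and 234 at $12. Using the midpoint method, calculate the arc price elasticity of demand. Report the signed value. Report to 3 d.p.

ΔQ = 234 − 300 = -66; ΔP = 12 − 10 = 2.
Midpoints: P̄ = 11.00, Q̄ = 267.0.
ε = (ΔQ/ΔP)(P̄/Q̄) = (-66/2)(11.00/267.0).

-1.360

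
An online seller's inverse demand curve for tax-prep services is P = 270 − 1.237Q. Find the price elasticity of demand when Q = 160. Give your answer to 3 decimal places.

At Q = 160, P = 270 − 1.237(160) = 72.08.
dP/dQ = −1.237, so dQ/dP = 1/(−1.237) = -0.808.
ε = (dQ/dP)(P/Q) = (-0.808)(72.08/160).

-0.364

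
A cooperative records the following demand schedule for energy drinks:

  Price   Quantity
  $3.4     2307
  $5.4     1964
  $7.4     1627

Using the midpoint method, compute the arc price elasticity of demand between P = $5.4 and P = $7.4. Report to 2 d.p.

-0.60

At P = 5.4, Q = 1964; at P = 7.4, Q = 1627.
ΔQ = -337, ΔP = 2.0. Midpoints: P̄ = 6.40, Q̄ = 1795.5.
ε = (ΔQ/ΔP)(P̄/Q̄) = (-337/2.0)(6.40/1795.5).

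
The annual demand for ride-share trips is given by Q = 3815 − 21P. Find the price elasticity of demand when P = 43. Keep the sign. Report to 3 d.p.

-0.310

At P = 43, Q = 2912.
dQ/dP = −21.
ε = (dQ/dP)(P/Q) = (-21)(43/2912).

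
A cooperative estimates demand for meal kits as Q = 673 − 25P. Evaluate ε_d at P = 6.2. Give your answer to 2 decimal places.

At P = 6.2, Q = 518.
dQ/dP = −25.
ε = (dQ/dP)(P/Q) = (-25)(6.2/518).

-0.30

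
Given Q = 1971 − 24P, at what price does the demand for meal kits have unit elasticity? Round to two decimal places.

For linear demand Q = a − bP, ε = −bP/(a − bP). |ε| = 1 when bP = a − bP, i.e. P = a/(2b).
P = 1971/(2·24) = 1971/48 = 41.0625.

41.06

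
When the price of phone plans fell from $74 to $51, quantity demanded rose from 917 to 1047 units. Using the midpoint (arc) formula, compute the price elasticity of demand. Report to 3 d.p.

ΔQ = 1047 − 917 = 130; ΔP = 51 − 74 = -23.
Midpoints: P̄ = 62.50, Q̄ = 982.0.
ε = (ΔQ/ΔP)(P̄/Q̄) = (130/-23)(62.50/982.0).

-0.360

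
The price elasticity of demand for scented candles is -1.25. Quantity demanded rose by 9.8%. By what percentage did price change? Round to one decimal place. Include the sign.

%ΔP ≈ %ΔQ / ε = (9.8%)/(-1.25) = -7.84%.

-7.8%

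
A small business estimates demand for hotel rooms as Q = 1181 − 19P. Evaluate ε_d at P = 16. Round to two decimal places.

-0.35

At P = 16, Q = 877.
dQ/dP = −19.
ε = (dQ/dP)(P/Q) = (-19)(16/877).
|ε| < 1, so demand is inelastic at this price.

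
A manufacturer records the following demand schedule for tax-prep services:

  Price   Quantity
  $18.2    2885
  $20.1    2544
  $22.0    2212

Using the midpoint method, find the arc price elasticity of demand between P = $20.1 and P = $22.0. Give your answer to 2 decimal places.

-1.55

At P = 20.1, Q = 2544; at P = 22.0, Q = 2212.
ΔQ = -332, ΔP = 1.9. Midpoints: P̄ = 21.05, Q̄ = 2378.0.
ε = (ΔQ/ΔP)(P̄/Q̄) = (-332/1.9)(21.05/2378.0).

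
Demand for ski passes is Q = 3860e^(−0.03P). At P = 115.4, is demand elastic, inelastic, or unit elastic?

Q = 121.076, dQ/dP = -3.632.
ε = (dQ/dP)(P/Q) ≈ -3.462.
|ε| = 3.46 > 1.

elastic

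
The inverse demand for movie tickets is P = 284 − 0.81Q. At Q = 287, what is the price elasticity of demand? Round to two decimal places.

-0.22

At Q = 287, P = 284 − 0.81(287) = 51.53.
dP/dQ = −0.81, so dQ/dP = 1/(−0.81) = -1.235.
ε = (dQ/dP)(P/Q) = (-1.235)(51.53/287).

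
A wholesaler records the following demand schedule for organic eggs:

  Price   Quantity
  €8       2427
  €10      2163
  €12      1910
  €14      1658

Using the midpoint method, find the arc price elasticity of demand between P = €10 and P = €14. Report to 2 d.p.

-0.79

At P = 10, Q = 2163; at P = 14, Q = 1658.
ΔQ = -505, ΔP = 4. Midpoints: P̄ = 12.00, Q̄ = 1910.5.
ε = (ΔQ/ΔP)(P̄/Q̄) = (-505/4)(12.00/1910.5).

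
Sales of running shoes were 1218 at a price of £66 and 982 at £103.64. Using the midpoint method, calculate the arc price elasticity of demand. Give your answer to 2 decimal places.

-0.48

ΔQ = 982 − 1218 = -236; ΔP = 103.64 − 66 = 37.64.
Midpoints: P̄ = 84.82, Q̄ = 1100.0.
ε = (ΔQ/ΔP)(P̄/Q̄) = (-236/37.64)(84.82/1100.0).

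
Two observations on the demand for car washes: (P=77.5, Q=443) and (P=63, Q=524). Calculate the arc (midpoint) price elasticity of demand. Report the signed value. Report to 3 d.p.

-0.812

ΔQ = 524 − 443 = 81; ΔP = 63 − 77.5 = -14.5.
Midpoints: P̄ = 70.25, Q̄ = 483.5.
ε = (ΔQ/ΔP)(P̄/Q̄) = (81/-14.5)(70.25/483.5).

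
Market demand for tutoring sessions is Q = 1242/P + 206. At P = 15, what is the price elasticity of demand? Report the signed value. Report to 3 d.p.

-0.287

At P = 15, Q = 288.800.
dQ/dP = −1242/P² = -5.520.
ε = (dQ/dP)(P/Q) = (-5.520)(15/288.800).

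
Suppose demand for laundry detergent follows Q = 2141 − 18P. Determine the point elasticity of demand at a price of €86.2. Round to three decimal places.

At P = 86.2, Q = 589.400.
dQ/dP = −18.
ε = (dQ/dP)(P/Q) = (-18)(86.2/589.400).

-2.633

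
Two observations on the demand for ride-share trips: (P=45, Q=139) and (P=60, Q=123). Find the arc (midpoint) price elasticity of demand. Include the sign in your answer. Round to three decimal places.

-0.427

ΔQ = 123 − 139 = -16; ΔP = 60 − 45 = 15.
Midpoints: P̄ = 52.50, Q̄ = 131.0.
ε = (ΔQ/ΔP)(P̄/Q̄) = (-16/15)(52.50/131.0).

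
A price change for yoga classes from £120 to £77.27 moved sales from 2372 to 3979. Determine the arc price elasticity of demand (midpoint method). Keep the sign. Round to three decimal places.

ΔQ = 3979 − 2372 = 1607; ΔP = 77.27 − 120 = -42.73.
Midpoints: P̄ = 98.63, Q̄ = 3175.5.
ε = (ΔQ/ΔP)(P̄/Q̄) = (1607/-42.73)(98.63/3175.5).

-1.168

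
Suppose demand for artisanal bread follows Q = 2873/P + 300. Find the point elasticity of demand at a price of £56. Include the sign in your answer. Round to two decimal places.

-0.15

At P = 56, Q = 351.304.
dQ/dP = −2873/P² = -0.916.
ε = (dQ/dP)(P/Q) = (-0.916)(56/351.304).
|ε| < 1, so demand is inelastic at this price.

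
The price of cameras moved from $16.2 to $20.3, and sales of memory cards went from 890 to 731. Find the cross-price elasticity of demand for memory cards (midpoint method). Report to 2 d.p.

-0.87

ΔQ_x = 731 − 890 = -159; ΔP_y = 20.3 − 16.2 = 4.1.
Midpoints: P̄_y = 18.25, Q̄_x = 810.5.
ε_xy = (ΔQ_x/ΔP_y)(P̄_y/Q̄_x) = (-159/4.1)(18.25/810.5).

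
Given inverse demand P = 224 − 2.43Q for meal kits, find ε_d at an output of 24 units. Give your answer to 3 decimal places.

-2.841

At Q = 24, P = 224 − 2.43(24) = 165.68.
dP/dQ = −2.43, so dQ/dP = 1/(−2.43) = -0.412.
ε = (dQ/dP)(P/Q) = (-0.412)(165.68/24).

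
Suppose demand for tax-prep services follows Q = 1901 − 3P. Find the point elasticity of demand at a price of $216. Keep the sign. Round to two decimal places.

At P = 216, Q = 1253.
dQ/dP = −3.
ε = (dQ/dP)(P/Q) = (-3)(216/1253).

-0.52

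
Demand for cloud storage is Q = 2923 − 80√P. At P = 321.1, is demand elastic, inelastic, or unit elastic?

Q = 1489.459, dQ/dP = -2.232.
ε = (dQ/dP)(P/Q) ≈ -0.481.
|ε| = 0.48 < 1.

inelastic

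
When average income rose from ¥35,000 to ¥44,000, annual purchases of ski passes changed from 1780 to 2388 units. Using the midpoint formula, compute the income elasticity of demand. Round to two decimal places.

1.28

ΔQ = 608, ΔI = 9000. Midpoints: Ī = 39,500, Q̄ = 2084.0.
ε_I = (ΔQ/ΔI)(Ī/Q̄) = (608/9000)(39500/2084.0).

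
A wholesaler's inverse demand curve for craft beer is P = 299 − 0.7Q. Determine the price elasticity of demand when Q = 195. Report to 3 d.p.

At Q = 195, P = 299 − 0.7(195) = 162.50.
dP/dQ = −0.7, so dQ/dP = 1/(−0.7) = -1.429.
ε = (dQ/dP)(P/Q) = (-1.429)(162.50/195).

-1.190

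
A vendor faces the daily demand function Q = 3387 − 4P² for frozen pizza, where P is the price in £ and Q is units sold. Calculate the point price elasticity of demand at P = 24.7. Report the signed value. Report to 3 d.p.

-5.156

At P = 24.7, Q = 946.640.
dQ/dP = −8P = -197.600.
ε = (dQ/dP)(P/Q) = (-197.600)(24.7/946.640).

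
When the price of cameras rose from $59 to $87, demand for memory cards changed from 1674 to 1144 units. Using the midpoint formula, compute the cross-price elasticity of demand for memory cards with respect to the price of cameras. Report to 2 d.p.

-0.98

ΔQ_x = 1144 − 1674 = -530; ΔP_y = 87 − 59 = 28.
Midpoints: P̄_y = 73.00, Q̄_x = 1409.0.
ε_xy = (ΔQ_x/ΔP_y)(P̄_y/Q̄_x) = (-530/28)(73.00/1409.0).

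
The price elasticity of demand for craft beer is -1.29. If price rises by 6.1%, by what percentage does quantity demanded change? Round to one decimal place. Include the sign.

%ΔQ ≈ ε × %ΔP = (-1.29)(6.1%) = -7.87%.

-7.9%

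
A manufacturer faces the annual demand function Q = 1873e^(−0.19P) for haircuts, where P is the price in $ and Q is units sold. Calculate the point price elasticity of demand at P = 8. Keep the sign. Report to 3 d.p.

At P = 8, Q = 409.647.
dQ/dP = −0.19·1873e^(−0.19P) = −0.19Q = -77.833.
ε = (dQ/dP)(P/Q) = (-77.833)(8/409.647).
|ε| > 1, so demand is elastic at this price.

-1.520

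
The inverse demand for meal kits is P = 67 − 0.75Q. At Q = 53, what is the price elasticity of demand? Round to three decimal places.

-0.686

At Q = 53, P = 67 − 0.75(53) = 27.25.
dP/dQ = −0.75, so dQ/dP = 1/(−0.75) = -1.333.
ε = (dQ/dP)(P/Q) = (-1.333)(27.25/53).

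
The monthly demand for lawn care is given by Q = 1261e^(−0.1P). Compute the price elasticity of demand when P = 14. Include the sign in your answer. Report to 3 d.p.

-1.400

At P = 14, Q = 310.959.
dQ/dP = −0.1·1261e^(−0.1P) = −0.1Q = -31.096.
ε = (dQ/dP)(P/Q) = (-31.096)(14/310.959).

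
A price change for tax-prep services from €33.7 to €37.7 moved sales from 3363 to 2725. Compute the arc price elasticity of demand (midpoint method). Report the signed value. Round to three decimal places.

ΔQ = 2725 − 3363 = -638; ΔP = 37.7 − 33.7 = 4.
Midpoints: P̄ = 35.70, Q̄ = 3044.0.
ε = (ΔQ/ΔP)(P̄/Q̄) = (-638/4)(35.70/3044.0).

-1.871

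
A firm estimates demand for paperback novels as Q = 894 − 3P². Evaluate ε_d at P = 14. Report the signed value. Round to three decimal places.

-3.843

At P = 14, Q = 306.
dQ/dP = −6P = -84.
ε = (dQ/dP)(P/Q) = (-84)(14/306).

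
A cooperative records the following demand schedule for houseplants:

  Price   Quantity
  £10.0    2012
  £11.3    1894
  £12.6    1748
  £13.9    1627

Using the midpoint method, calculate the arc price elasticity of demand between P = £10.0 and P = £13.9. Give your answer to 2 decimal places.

At P = 10.0, Q = 2012; at P = 13.9, Q = 1627.
ΔQ = -385, ΔP = 3.9. Midpoints: P̄ = 11.95, Q̄ = 1819.5.
ε = (ΔQ/ΔP)(P̄/Q̄) = (-385/3.9)(11.95/1819.5).

-0.65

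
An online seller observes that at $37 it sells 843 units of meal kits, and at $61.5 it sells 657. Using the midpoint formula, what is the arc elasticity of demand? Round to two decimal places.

-0.50

ΔQ = 657 − 843 = -186; ΔP = 61.5 − 37 = 24.5.
Midpoints: P̄ = 49.25, Q̄ = 750.0.
ε = (ΔQ/ΔP)(P̄/Q̄) = (-186/24.5)(49.25/750.0).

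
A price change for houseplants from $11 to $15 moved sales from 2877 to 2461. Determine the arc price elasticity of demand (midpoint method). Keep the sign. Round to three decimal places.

ΔQ = 2461 − 2877 = -416; ΔP = 15 − 11 = 4.
Midpoints: P̄ = 13.00, Q̄ = 2669.0.
ε = (ΔQ/ΔP)(P̄/Q̄) = (-416/4)(13.00/2669.0).

-0.507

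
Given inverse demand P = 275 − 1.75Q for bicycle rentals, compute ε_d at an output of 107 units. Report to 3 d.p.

-0.469

At Q = 107, P = 275 − 1.75(107) = 87.75.
dP/dQ = −1.75, so dQ/dP = 1/(−1.75) = -0.571.
ε = (dQ/dP)(P/Q) = (-0.571)(87.75/107).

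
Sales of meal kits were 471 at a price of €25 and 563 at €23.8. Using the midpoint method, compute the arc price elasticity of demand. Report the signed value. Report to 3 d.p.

ΔQ = 563 − 471 = 92; ΔP = 23.8 − 25 = -1.2.
Midpoints: P̄ = 24.40, Q̄ = 517.0.
ε = (ΔQ/ΔP)(P̄/Q̄) = (92/-1.2)(24.40/517.0).

-3.618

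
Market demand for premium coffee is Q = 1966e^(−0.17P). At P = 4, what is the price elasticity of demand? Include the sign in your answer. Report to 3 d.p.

At P = 4, Q = 996.009.
dQ/dP = −0.17·1966e^(−0.17P) = −0.17Q = -169.322.
ε = (dQ/dP)(P/Q) = (-169.322)(4/996.009).

-0.680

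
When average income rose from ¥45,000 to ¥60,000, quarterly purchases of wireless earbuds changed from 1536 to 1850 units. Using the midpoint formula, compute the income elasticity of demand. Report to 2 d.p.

ΔQ = 314, ΔI = 15000. Midpoints: Ī = 52,500, Q̄ = 1693.0.
ε_I = (ΔQ/ΔI)(Ī/Q̄) = (314/15000)(52500/1693.0).

0.65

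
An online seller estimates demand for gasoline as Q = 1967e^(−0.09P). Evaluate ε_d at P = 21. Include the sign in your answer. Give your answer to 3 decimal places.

At P = 21, Q = 297.158.
dQ/dP = −0.09·1967e^(−0.09P) = −0.09Q = -26.744.
ε = (dQ/dP)(P/Q) = (-26.744)(21/297.158).

-1.890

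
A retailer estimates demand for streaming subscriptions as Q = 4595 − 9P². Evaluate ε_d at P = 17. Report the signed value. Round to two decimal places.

At P = 17, Q = 1994.
dQ/dP = −18P = -306.
ε = (dQ/dP)(P/Q) = (-306)(17/1994).

-2.61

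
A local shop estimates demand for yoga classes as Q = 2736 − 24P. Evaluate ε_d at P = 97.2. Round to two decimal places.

-5.79

At P = 97.2, Q = 403.200.
dQ/dP = −24.
ε = (dQ/dP)(P/Q) = (-24)(97.2/403.200).
|ε| > 1, so demand is elastic at this price.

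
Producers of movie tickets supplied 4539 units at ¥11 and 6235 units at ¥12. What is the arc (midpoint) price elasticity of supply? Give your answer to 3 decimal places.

ΔQ = 6235 − 4539 = 1696; ΔP = 12 − 11 = 1.
Midpoints: P̄ = 11.50, Q̄ = 5387.0.
ε_s = (ΔQ/ΔP)(P̄/Q̄) = (1696/1)(11.50/5387.0).

3.621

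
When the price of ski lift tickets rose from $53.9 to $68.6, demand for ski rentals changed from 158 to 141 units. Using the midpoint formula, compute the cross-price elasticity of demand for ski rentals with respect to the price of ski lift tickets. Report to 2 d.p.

-0.47

ΔQ_x = 141 − 158 = -17; ΔP_y = 68.6 − 53.9 = 14.7.
Midpoints: P̄_y = 61.25, Q̄_x = 149.5.
ε_xy = (ΔQ_x/ΔP_y)(P̄_y/Q̄_x) = (-17/14.7)(61.25/149.5).
ε_xy < 0, so the goods are complements.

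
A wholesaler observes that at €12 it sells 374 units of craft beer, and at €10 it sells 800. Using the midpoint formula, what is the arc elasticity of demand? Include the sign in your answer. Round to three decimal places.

-3.991

ΔQ = 800 − 374 = 426; ΔP = 10 − 12 = -2.
Midpoints: P̄ = 11.00, Q̄ = 587.0.
ε = (ΔQ/ΔP)(P̄/Q̄) = (426/-2)(11.00/587.0).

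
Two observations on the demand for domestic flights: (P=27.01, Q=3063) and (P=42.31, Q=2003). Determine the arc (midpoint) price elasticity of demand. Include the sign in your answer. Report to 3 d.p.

-0.948

ΔQ = 2003 − 3063 = -1060; ΔP = 42.31 − 27.01 = 15.3.
Midpoints: P̄ = 34.66, Q̄ = 2533.0.
ε = (ΔQ/ΔP)(P̄/Q̄) = (-1060/15.3)(34.66/2533.0).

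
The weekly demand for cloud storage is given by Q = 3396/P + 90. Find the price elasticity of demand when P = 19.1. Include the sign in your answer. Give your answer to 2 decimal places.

-0.66

At P = 19.1, Q = 267.801.
dQ/dP = −3396/P² = -9.309.
ε = (dQ/dP)(P/Q) = (-9.309)(19.1/267.801).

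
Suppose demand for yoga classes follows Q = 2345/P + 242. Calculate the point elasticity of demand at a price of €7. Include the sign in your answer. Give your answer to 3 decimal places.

At P = 7, Q = 577.
dQ/dP = −2345/P² = -47.857.
ε = (dQ/dP)(P/Q) = (-47.857)(7/577).

-0.581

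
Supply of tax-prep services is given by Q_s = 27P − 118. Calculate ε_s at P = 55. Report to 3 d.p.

1.086

At P = 55, Q_s = 1367.
dQ_s/dP = 27.
ε_s = (dQ_s/dP)(P/Q_s) = (27)(55/1367).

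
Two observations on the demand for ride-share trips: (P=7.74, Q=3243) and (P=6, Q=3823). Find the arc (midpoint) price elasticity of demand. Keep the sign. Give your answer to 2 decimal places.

-0.65

ΔQ = 3823 − 3243 = 580; ΔP = 6 − 7.74 = -1.74.
Midpoints: P̄ = 6.87, Q̄ = 3533.0.
ε = (ΔQ/ΔP)(P̄/Q̄) = (580/-1.74)(6.87/3533.0).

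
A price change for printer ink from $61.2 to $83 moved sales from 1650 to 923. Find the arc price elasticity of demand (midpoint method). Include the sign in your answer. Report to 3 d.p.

ΔQ = 923 − 1650 = -727; ΔP = 83 − 61.2 = 21.8.
Midpoints: P̄ = 72.10, Q̄ = 1286.5.
ε = (ΔQ/ΔP)(P̄/Q̄) = (-727/21.8)(72.10/1286.5).

-1.869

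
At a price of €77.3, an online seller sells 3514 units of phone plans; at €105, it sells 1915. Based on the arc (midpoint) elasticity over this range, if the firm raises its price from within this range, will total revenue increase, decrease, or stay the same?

decrease

Arc ε = (-1599/27.7)(91.15/2714.5) ≈ -1.938.
|ε| = 1.94 > 1, so demand is elastic. A price rise therefore reduces total revenue.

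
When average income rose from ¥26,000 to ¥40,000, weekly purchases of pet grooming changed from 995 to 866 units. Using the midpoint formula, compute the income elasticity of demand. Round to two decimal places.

-0.33

ΔQ = -129, ΔI = 14000. Midpoints: Ī = 33,000, Q̄ = 930.5.
ε_I = (ΔQ/ΔI)(Ī/Q̄) = (-129/14000)(33000/930.5).
ε_I < 0, so the good is inferior.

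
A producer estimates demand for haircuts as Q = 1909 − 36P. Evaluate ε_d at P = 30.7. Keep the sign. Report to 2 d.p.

-1.37

At P = 30.7, Q = 803.800.
dQ/dP = −36.
ε = (dQ/dP)(P/Q) = (-36)(30.7/803.800).
|ε| > 1, so demand is elastic at this price.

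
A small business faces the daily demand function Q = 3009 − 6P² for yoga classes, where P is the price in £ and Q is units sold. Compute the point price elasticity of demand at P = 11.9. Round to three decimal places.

At P = 11.9, Q = 2159.340.
dQ/dP = −12P = -142.800.
ε = (dQ/dP)(P/Q) = (-142.800)(11.9/2159.340).

-0.787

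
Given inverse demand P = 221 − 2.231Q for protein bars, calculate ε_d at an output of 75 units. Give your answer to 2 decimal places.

-0.32

At Q = 75, P = 221 − 2.231(75) = 53.68.
dP/dQ = −2.231, so dQ/dP = 1/(−2.231) = -0.448.
ε = (dQ/dP)(P/Q) = (-0.448)(53.68/75).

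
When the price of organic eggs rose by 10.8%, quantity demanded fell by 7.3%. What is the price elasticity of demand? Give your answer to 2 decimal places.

-0.68

ε = %ΔQ / %ΔP = (-7.3)/(10.8) = -0.676.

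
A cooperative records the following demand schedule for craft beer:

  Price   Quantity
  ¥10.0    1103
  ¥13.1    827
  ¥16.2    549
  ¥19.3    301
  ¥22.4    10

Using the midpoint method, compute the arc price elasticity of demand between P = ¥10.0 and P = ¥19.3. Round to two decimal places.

At P = 10.0, Q = 1103; at P = 19.3, Q = 301.
ΔQ = -802, ΔP = 9.3. Midpoints: P̄ = 14.65, Q̄ = 702.0.
ε = (ΔQ/ΔP)(P̄/Q̄) = (-802/9.3)(14.65/702.0).

-1.80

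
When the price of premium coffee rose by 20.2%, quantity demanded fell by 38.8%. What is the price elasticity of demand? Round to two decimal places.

-1.92

ε = %ΔQ / %ΔP = (-38.8)/(20.2) = -1.921.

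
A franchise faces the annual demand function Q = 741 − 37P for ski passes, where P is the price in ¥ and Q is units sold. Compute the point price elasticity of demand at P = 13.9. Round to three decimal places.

-2.269

At P = 13.9, Q = 226.700.
dQ/dP = −37.
ε = (dQ/dP)(P/Q) = (-37)(13.9/226.700).
|ε| > 1, so demand is elastic at this price.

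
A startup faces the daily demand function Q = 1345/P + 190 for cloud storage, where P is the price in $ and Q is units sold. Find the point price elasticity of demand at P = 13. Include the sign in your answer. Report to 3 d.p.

-0.353

At P = 13, Q = 293.462.
dQ/dP = −1345/P² = -7.959.
ε = (dQ/dP)(P/Q) = (-7.959)(13/293.462).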